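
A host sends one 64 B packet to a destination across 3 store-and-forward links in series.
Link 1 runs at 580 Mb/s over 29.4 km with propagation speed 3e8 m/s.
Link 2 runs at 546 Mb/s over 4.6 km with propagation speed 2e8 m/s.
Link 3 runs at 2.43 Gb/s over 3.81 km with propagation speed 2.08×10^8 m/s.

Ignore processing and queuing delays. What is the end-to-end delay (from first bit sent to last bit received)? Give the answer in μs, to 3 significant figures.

L = 64 × 8 = 512 bits.
Transmission delays (L/R per hop): 0.882759, 0.937729, 0.2107 μs; sum = 2.03119 μs.
Propagation delays (d/s per hop): 98, 23, 18.3173 μs; sum = 139.317 μs.
End-to-end = 141 μs.

141 μs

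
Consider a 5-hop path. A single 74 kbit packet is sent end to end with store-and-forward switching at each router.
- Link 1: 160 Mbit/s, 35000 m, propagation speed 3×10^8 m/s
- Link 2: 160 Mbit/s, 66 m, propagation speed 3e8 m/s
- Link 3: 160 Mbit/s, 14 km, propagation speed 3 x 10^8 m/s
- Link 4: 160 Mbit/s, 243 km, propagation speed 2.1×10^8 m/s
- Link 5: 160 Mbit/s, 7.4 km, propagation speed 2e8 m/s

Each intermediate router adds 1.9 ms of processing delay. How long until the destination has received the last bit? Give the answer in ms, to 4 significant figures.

11.27 ms

L = 74000 bits.
Transmission delay per hop = L/R = 74000/160000000 = 0.4625 ms; 5 hops → 2.3125 ms.
Propagation delays (d/s per hop): 0.116667, 0.00022, 0.0466667, 1.15714, 0.037 ms; sum = 1.3577 ms.
Processing at 4 router(s): 4 × 1.9 ms = 7.6 ms.
End-to-end = 11.27 ms.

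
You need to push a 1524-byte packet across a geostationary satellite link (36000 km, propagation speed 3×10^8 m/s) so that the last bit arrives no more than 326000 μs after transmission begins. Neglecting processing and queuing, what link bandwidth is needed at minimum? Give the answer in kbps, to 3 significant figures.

59.2 kbps

L = 12192 bits.
Propagation delay = 36000000 / 300000000 = 120000 μs.
Transmission budget = 326000 − 120000 = 206000 μs.
R ≥ L / t_tx = 12192 bits / 0.206 s = 59.2 kbps.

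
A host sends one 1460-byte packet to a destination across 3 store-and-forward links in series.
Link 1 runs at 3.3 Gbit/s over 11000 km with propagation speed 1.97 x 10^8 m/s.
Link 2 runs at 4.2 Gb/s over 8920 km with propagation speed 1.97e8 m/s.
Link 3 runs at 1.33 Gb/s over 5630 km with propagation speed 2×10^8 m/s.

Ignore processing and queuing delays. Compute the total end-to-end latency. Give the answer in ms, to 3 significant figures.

129 ms

L = 1460 × 8 = 11680 bits.
Transmission delays (L/R per hop): 0.00353939, 0.00278095, 0.00878195 ms; sum = 0.0151023 ms.
Propagation delays (d/s per hop): 55.8376, 45.2792, 28.15 ms; sum = 129.267 ms.
End-to-end = 129 ms.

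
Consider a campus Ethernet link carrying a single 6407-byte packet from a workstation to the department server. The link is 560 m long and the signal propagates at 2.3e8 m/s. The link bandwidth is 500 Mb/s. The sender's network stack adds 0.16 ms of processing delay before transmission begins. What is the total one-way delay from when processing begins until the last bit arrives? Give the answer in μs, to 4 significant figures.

L = 6407 × 8 = 51256 bits.
Transmission delay = L/R = 51256 / 500000000 = 102.512 μs.
Propagation delay = d/s = 560 m / 2.3e+08 m/s = 2.43478 μs.
Plus processing delay 0.16 ms = 160 μs.
Total = 264.9 μs.

264.9 μs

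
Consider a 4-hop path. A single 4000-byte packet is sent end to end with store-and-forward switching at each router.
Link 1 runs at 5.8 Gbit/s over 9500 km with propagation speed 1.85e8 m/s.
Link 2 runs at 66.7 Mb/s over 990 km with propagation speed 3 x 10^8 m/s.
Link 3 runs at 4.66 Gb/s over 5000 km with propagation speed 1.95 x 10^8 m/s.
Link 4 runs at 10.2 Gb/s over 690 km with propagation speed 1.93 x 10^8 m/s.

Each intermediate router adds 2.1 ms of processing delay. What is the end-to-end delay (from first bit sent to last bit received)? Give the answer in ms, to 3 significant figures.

L = 4000 × 8 = 32000 bits.
Transmission delays (L/R per hop): 0.00551724, 0.47976, 0.00686695, 0.00313725 ms; sum = 0.495282 ms.
Propagation delays (d/s per hop): 51.3514, 3.3, 25.641, 3.57513 ms; sum = 83.8675 ms.
Processing at 3 router(s): 3 × 2.1 ms = 6.3 ms.
End-to-end = 90.7 ms.

90.7 ms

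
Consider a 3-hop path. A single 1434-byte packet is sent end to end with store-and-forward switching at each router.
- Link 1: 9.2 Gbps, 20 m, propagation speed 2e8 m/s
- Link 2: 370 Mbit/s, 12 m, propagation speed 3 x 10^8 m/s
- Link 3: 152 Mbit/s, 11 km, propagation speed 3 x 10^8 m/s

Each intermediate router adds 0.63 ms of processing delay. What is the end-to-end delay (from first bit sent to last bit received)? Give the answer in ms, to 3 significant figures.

1.40 ms

L = 1434 × 8 = 11472 bits.
Transmission delays (L/R per hop): 0.00124696, 0.0310054, 0.0754737 ms; sum = 0.107726 ms.
Propagation delays (d/s per hop): 0.0001, 4e-05, 0.0366667 ms; sum = 0.0368067 ms.
Processing at 2 router(s): 2 × 0.63 ms = 1.26 ms.
End-to-end = 1.40 ms.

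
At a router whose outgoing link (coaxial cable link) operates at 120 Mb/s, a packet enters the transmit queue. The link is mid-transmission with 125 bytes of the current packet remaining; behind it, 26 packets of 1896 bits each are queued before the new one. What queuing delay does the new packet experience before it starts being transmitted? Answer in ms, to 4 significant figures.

Each queued packet: L/R = 1896/120000000 = 0.0158 ms.
26 queued → 0.4108 ms.
Plus remaining 1000 bits of current packet: 0.00833333 ms.
Queuing delay = 0.4191 ms.

0.4191 ms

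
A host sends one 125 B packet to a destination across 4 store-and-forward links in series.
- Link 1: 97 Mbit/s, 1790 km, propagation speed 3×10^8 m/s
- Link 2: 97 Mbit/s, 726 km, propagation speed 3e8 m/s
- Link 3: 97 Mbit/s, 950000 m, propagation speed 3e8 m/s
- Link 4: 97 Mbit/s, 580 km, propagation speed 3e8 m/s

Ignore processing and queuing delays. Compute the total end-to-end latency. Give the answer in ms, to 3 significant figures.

13.5 ms

L = 125 × 8 = 1000 bits.
Transmission delay per hop = L/R = 1000/97000000 = 0.0103093 ms; 4 hops → 0.0412371 ms.
Propagation delays (d/s per hop): 5.96667, 2.42, 3.16667, 1.93333 ms; sum = 13.4867 ms.
End-to-end = 13.5 ms.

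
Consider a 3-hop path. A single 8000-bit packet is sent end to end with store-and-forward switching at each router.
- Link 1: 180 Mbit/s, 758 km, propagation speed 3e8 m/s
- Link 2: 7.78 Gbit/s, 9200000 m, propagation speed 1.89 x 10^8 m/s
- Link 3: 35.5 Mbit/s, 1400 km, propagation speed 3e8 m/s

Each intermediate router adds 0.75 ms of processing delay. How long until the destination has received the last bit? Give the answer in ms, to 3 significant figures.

57.6 ms

Transmission delays (L/R per hop): 0.0444444, 0.00102828, 0.225352 ms; sum = 0.270825 ms.
Propagation delays (d/s per hop): 2.52667, 48.6772, 4.66667 ms; sum = 55.8706 ms.
Processing at 2 router(s): 2 × 0.75 ms = 1.5 ms.
End-to-end = 57.6 ms.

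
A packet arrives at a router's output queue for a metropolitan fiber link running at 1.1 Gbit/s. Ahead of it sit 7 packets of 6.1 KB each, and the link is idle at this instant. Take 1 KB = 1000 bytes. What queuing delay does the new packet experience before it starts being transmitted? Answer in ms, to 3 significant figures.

Each queued packet: L/R = 48800/1100000000 = 0.0443636 ms.
7 queued → 0.310545 ms.
Queuing delay = 0.311 ms.

0.311 ms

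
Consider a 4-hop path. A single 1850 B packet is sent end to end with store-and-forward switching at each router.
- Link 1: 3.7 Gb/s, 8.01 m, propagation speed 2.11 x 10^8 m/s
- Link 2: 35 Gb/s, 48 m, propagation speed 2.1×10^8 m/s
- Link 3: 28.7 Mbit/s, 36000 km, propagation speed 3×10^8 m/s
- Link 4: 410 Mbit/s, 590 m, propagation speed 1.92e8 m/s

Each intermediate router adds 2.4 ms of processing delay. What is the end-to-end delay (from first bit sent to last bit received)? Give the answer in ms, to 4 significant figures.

127.8 ms

L = 1850 × 8 = 14800 bits.
Transmission delays (L/R per hop): 0.004, 0.000422857, 0.515679, 0.0360976 ms; sum = 0.5562 ms.
Propagation delays (d/s per hop): 3.79621e-05, 0.000228571, 120, 0.00307292 ms; sum = 120.003 ms.
Processing at 3 router(s): 3 × 2.4 ms = 7.2 ms.
End-to-end = 127.8 ms.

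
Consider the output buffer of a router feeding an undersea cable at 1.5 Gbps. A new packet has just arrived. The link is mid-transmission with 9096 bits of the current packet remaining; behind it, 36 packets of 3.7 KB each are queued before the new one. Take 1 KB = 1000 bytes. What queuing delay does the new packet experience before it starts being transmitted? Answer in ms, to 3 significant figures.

Each queued packet: L/R = 29600/1500000000 = 0.0197333 ms.
36 queued → 0.7104 ms.
Plus remaining 9096 bits of current packet: 0.006064 ms.
Queuing delay = 0.716 ms.

0.716 ms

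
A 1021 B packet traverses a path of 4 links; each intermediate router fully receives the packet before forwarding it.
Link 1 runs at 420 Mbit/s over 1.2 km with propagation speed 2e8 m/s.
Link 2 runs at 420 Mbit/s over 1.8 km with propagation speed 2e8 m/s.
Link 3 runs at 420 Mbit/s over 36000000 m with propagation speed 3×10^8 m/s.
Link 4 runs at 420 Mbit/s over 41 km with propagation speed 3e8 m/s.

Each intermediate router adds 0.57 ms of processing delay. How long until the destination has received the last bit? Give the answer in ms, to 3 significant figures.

L = 1021 × 8 = 8168 bits.
Transmission delay per hop = L/R = 8168/420000000 = 0.0194476 ms; 4 hops → 0.0777905 ms.
Propagation delays (d/s per hop): 0.006, 0.009, 120, 0.136667 ms; sum = 120.152 ms.
Processing at 3 router(s): 3 × 0.57 ms = 1.71 ms.
End-to-end = 122 ms.

122 ms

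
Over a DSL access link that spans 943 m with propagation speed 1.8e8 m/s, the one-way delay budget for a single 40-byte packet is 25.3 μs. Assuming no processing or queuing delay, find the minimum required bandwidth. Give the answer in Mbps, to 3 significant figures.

16.0 Mbps

L = 320 bits.
Propagation delay = 943 / 180000000 = 5.23889 μs.
Transmission budget = 25.3 − 5.23889 = 20.0611 μs.
R ≥ L / t_tx = 320 bits / 2.00611e-05 s = 16.0 Mbps.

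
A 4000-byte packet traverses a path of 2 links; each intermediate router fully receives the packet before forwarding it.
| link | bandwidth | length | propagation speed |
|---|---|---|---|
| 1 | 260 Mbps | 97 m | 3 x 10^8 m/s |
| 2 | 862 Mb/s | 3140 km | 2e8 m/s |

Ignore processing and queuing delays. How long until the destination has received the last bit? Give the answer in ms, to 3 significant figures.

15.9 ms

L = 4000 × 8 = 32000 bits.
Transmission delays (L/R per hop): 0.123077, 0.037123 ms; sum = 0.1602 ms.
Propagation delays (d/s per hop): 0.000323333, 15.7 ms; sum = 15.7003 ms.
End-to-end = 15.9 ms.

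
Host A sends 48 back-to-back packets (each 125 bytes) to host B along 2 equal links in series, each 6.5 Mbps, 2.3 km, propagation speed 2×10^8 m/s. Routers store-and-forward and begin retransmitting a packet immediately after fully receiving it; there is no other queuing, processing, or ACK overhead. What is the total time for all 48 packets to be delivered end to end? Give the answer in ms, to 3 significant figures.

Per-hop transmission t_tx = L/R = 1000/6500000 = 0.153846 ms.
Per-hop propagation t_prop = 2300/200000000 = 0.0115 ms.
Pipeline fill: first packet needs 2·t_tx to clear all hops; remaining 47 packets each add one t_tx.
Total = (2+48-1)·t_tx + 2·t_prop = 49·0.153846 + 2·0.0115 = 7.56 ms.

7.56 ms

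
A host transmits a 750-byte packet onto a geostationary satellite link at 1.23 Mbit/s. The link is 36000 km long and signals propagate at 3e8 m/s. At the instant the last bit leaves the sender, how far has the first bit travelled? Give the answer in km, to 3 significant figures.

1460 km

t_tx = L/R = 6000/1230000 = 0.00487805 s.
Distance = s × t_tx = 300000000 × 0.00487805 = 1460 km.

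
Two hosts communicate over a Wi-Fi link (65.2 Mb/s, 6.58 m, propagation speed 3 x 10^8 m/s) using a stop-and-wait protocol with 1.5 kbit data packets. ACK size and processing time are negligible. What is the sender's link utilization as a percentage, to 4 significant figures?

99.81 %

t_tx = L/R = 1500/65200000 = 2.30061e-05 s.
t_prop = 6.58/300000000 = 2.19333e-08 s; RTT = 4.38667e-08 s.
Cycle = t_tx + RTT = 2.305e-05 s.
Utilization = t_tx / cycle = 2.30061e-05/2.305e-05 = 99.81 %.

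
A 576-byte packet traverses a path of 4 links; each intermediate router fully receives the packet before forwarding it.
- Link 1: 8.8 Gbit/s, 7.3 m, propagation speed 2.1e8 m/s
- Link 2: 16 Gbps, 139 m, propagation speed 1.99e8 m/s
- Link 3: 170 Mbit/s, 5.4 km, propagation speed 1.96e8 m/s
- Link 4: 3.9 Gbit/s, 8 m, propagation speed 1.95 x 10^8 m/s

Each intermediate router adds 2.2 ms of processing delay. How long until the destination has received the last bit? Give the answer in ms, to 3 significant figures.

L = 576 × 8 = 4608 bits.
Transmission delays (L/R per hop): 0.000523636, 0.000288, 0.0271059, 0.00118154 ms; sum = 0.0290991 ms.
Propagation delays (d/s per hop): 3.47619e-05, 0.000698492, 0.027551, 4.10256e-05 ms; sum = 0.0283253 ms.
Processing at 3 router(s): 3 × 2.2 ms = 6.6 ms.
End-to-end = 6.66 ms.

6.66 ms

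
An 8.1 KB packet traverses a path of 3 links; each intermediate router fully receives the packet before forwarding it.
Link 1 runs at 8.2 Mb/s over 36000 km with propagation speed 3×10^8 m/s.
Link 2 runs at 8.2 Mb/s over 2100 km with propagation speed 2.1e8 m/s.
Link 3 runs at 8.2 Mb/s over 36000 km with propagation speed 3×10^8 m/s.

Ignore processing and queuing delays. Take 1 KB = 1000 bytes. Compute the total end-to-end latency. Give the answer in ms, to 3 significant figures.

L = 64800 bits.
Transmission delay per hop = L/R = 64800/8.2e+06 = 7.90244 ms; 3 hops → 23.7073 ms.
Propagation delays (d/s per hop): 120, 10, 120 ms; sum = 250 ms.
End-to-end = 274 ms.

274 ms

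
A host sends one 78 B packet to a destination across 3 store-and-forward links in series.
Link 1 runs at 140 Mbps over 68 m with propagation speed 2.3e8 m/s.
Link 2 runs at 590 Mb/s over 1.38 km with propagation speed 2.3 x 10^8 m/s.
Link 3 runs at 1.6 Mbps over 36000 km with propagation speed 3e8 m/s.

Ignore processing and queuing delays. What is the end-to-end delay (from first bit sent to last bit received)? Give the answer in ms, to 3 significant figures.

120 ms

L = 78 × 8 = 624 bits.
Transmission delays (L/R per hop): 0.00445714, 0.00105763, 0.39 ms; sum = 0.395515 ms.
Propagation delays (d/s per hop): 0.000295652, 0.006, 120 ms; sum = 120.006 ms.
End-to-end = 120 ms.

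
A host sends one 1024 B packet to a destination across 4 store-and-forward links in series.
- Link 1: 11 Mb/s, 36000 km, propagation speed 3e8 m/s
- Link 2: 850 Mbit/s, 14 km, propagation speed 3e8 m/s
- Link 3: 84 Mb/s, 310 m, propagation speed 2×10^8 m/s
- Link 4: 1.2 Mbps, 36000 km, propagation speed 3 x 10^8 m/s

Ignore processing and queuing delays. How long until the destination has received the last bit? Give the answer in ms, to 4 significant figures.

247.7 ms

L = 1024 × 8 = 8192 bits.
Transmission delays (L/R per hop): 0.744727, 0.00963765, 0.0975238, 6.82667 ms; sum = 7.67856 ms.
Propagation delays (d/s per hop): 120, 0.0466667, 0.00155, 120 ms; sum = 240.048 ms.
End-to-end = 247.7 ms.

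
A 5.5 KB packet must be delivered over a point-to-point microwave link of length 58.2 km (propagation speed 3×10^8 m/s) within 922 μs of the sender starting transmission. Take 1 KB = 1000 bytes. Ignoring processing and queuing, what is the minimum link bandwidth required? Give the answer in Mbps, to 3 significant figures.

60.4 Mbps

L = 44000 bits.
Propagation delay = 58200 / 300000000 = 194 μs.
Transmission budget = 922 − 194 = 728 μs.
R ≥ L / t_tx = 44000 bits / 0.000728 s = 60.4 Mbps.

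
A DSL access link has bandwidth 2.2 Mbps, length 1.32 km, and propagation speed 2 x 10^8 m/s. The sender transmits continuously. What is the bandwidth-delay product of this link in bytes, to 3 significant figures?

1.82 bytes

Propagation delay = 1320 / 200000000 = 6.6e-06 s.
BDP = R × t_prop = 2200000 × 6.6e-06 = 14.52 bits.
In bytes: 14.52/8 = 1.82 bytes.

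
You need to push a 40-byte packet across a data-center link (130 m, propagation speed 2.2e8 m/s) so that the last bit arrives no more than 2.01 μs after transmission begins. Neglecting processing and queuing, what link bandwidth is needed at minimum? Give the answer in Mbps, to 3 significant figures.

L = 320 bits.
Propagation delay = 130 / 2.2e+08 = 0.590909 μs.
Transmission budget = 2.01 − 0.590909 = 1.41909 μs.
R ≥ L / t_tx = 320 bits / 1.41909e-06 s = 225 Mbps.

225 Mbps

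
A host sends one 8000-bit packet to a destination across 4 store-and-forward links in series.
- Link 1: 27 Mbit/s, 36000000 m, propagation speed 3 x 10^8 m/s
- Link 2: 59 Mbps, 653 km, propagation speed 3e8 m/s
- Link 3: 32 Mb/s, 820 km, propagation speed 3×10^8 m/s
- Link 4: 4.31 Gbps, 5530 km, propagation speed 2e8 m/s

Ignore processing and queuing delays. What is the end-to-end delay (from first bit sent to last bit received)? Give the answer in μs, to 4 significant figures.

Transmission delays (L/R per hop): 296.296, 135.593, 250, 1.85615 μs; sum = 683.746 μs.
Propagation delays (d/s per hop): 120000, 2176.67, 2733.33, 27650 μs; sum = 152560 μs.
End-to-end = 153200 μs.

153200 μs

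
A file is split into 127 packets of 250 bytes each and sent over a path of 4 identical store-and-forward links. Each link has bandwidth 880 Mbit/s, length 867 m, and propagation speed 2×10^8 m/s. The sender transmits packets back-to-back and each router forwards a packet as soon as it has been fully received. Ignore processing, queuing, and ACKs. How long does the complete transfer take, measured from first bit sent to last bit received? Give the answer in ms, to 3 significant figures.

0.313 ms

Per-hop transmission t_tx = L/R = 2000/880000000 = 0.00227273 ms.
Per-hop propagation t_prop = 867/200000000 = 0.004335 ms.
Pipeline fill: first packet needs 4·t_tx to clear all hops; remaining 126 packets each add one t_tx.
Total = (4+127-1)·t_tx + 4·t_prop = 130·0.00227273 + 4·0.004335 = 0.313 ms.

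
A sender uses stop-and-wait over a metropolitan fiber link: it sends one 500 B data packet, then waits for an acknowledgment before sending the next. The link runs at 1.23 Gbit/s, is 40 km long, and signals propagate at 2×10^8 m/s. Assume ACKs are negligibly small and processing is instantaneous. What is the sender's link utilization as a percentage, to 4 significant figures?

t_tx = L/R = 4000/1230000000 = 3.25203e-06 s.
t_prop = 40000/200000000 = 0.0002 s; RTT = 0.0004 s.
Cycle = t_tx + RTT = 0.000403252 s.
Utilization = t_tx / cycle = 3.25203e-06/0.000403252 = 0.8065 %.

0.8065 %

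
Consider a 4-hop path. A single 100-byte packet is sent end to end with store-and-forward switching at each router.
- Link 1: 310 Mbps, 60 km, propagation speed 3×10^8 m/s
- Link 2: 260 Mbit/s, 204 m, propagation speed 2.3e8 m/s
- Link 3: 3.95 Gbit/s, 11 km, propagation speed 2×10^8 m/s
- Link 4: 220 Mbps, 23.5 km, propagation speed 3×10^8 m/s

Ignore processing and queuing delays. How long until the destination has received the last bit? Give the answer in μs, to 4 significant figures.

L = 100 × 8 = 800 bits.
Transmission delays (L/R per hop): 2.58065, 3.07692, 0.202532, 3.63636 μs; sum = 9.49646 μs.
Propagation delays (d/s per hop): 200, 0.886957, 55, 78.3333 μs; sum = 334.22 μs.
End-to-end = 343.7 μs.

343.7 μs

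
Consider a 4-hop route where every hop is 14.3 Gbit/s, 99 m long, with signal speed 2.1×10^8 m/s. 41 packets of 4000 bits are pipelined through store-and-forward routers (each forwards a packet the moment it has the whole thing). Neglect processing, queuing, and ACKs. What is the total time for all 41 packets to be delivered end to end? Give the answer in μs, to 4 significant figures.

14.19 μs

Per-hop transmission t_tx = L/R = 4000/14300000000 = 0.27972 μs.
Per-hop propagation t_prop = 99/210000000 = 0.471429 μs.
Pipeline fill: first packet needs 4·t_tx to clear all hops; remaining 40 packets each add one t_tx.
Total = (4+41-1)·t_tx + 4·t_prop = 44·0.27972 + 4·0.471429 = 14.19 μs.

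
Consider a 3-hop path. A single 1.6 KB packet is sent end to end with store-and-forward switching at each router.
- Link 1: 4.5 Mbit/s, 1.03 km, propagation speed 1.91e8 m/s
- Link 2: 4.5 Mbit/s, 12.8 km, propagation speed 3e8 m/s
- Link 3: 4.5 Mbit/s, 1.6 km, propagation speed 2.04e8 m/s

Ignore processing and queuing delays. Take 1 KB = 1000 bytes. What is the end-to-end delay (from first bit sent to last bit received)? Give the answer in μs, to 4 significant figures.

8589 μs

L = 12800 bits.
Transmission delay per hop = L/R = 12800/4500000 = 2844.44 μs; 3 hops → 8533.33 μs.
Propagation delays (d/s per hop): 5.39267, 42.6667, 7.84314 μs; sum = 55.9025 μs.
End-to-end = 8589 μs.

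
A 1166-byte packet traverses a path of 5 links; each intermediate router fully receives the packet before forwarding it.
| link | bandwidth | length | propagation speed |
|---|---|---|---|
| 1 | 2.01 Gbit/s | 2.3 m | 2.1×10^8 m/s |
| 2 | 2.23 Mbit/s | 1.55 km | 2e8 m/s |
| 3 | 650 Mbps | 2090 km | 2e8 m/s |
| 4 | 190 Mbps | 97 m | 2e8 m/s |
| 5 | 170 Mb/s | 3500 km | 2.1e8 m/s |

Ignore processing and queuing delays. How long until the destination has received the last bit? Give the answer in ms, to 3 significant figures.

31.4 ms

L = 1166 × 8 = 9328 bits.
Transmission delays (L/R per hop): 0.0046408, 4.18296, 0.0143508, 0.0490947, 0.0548706 ms; sum = 4.30592 ms.
Propagation delays (d/s per hop): 1.09524e-05, 0.00775, 10.45, 0.000485, 16.6667 ms; sum = 27.1249 ms.
End-to-end = 31.4 ms.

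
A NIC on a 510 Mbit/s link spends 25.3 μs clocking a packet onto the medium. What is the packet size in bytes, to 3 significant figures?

1610 bytes

L = R × t_tx = 510000000 b/s × 2.53e-05 s = 12903 bits.
In bytes: 12903 / 8 = 1610 bytes.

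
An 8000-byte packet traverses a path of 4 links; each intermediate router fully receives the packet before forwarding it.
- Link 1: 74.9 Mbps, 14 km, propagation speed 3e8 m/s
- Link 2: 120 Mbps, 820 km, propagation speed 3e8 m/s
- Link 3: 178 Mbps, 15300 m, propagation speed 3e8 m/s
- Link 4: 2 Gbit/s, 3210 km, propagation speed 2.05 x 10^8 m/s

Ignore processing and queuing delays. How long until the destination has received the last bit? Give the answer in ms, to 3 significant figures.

20.3 ms

L = 8000 × 8 = 64000 bits.
Transmission delays (L/R per hop): 0.854473, 0.533333, 0.359551, 0.032 ms; sum = 1.77936 ms.
Propagation delays (d/s per hop): 0.0466667, 2.73333, 0.051, 15.6585 ms; sum = 18.4895 ms.
End-to-end = 20.3 ms.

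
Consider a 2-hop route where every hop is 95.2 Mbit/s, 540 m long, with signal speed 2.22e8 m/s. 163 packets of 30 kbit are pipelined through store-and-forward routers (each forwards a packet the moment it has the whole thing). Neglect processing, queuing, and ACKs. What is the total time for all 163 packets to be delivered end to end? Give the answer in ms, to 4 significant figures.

Per-hop transmission t_tx = L/R = 30000/95200000 = 0.315126 ms.
Per-hop propagation t_prop = 540/2.22e+08 = 0.00243243 ms.
Pipeline fill: first packet needs 2·t_tx to clear all hops; remaining 162 packets each add one t_tx.
Total = (2+163-1)·t_tx + 2·t_prop = 164·0.315126 + 2·0.00243243 = 51.69 ms.

51.69 ms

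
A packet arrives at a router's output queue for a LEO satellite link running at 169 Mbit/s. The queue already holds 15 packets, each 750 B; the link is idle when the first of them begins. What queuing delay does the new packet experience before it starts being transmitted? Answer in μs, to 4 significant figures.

532.5 μs

Each queued packet: L/R = 6000/169000000 = 35.503 μs.
15 queued → 532.544 μs.
Queuing delay = 532.5 μs.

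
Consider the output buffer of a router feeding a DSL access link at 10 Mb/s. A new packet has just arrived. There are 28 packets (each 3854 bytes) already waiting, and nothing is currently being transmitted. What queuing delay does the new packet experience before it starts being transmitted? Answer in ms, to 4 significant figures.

Each queued packet: L/R = 30832/10000000 = 3.0832 ms.
28 queued → 86.3296 ms.
Queuing delay = 86.33 ms.

86.33 ms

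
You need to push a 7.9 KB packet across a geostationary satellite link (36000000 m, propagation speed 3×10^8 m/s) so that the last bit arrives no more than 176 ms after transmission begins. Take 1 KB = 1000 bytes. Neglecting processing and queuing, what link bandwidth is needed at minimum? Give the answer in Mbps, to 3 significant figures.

1.13 Mbps

L = 63200 bits.
Propagation delay = 36000000 / 300000000 = 120 ms.
Transmission budget = 176 − 120 = 56 ms.
R ≥ L / t_tx = 63200 bits / 0.056 s = 1.13 Mbps.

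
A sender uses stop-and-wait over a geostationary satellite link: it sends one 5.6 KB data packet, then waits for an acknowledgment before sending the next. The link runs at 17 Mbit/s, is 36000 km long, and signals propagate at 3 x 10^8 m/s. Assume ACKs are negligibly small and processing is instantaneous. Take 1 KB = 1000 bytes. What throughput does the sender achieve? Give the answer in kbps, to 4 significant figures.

184.6 kbps

t_tx = L/R = 44800/17000000 = 0.00263529 s.
t_prop = 36000000/300000000 = 0.12 s; RTT = 0.24 s.
Cycle = t_tx + RTT = 0.242635 s.
Throughput = L / cycle = 44800 / 0.242635 = 184.6 kbps.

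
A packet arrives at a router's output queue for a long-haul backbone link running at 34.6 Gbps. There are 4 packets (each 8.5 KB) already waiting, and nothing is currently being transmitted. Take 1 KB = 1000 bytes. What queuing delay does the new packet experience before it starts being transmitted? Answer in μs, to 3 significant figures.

Each queued packet: L/R = 68000/34600000000 = 1.96532 μs.
4 queued → 7.86127 μs.
Queuing delay = 7.86 μs.

7.86 μs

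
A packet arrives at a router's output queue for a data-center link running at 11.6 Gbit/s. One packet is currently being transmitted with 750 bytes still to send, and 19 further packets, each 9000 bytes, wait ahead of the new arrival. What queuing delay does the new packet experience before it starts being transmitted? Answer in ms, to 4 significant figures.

Each queued packet: L/R = 72000/11600000000 = 0.0062069 ms.
19 queued → 0.117931 ms.
Plus remaining 6000 bits of current packet: 0.000517241 ms.
Queuing delay = 0.1184 ms.

0.1184 ms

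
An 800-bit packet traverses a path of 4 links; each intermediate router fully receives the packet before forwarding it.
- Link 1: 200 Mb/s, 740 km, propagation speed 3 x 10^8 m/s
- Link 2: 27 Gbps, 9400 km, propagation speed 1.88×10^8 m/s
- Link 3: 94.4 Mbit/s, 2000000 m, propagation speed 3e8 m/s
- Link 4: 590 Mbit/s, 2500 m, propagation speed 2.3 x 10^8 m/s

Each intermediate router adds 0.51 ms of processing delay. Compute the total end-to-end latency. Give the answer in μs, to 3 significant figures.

Transmission delays (L/R per hop): 4, 0.0296296, 8.47458, 1.35593 μs; sum = 13.8601 μs.
Propagation delays (d/s per hop): 2466.67, 50000, 6666.67, 10.8696 μs; sum = 59144.2 μs.
Processing at 3 router(s): 3 × 0.51 ms = 1530 μs.
End-to-end = 60700 μs.

60700 μs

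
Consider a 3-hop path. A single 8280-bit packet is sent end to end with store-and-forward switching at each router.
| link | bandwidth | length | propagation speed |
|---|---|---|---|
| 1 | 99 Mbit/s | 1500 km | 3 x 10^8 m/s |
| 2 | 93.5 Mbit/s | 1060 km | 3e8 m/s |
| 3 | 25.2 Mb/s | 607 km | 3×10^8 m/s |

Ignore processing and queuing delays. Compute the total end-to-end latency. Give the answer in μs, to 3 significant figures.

11100 μs

Transmission delays (L/R per hop): 83.6364, 88.5561, 328.571 μs; sum = 500.764 μs.
Propagation delays (d/s per hop): 5000, 3533.33, 2023.33 μs; sum = 10556.7 μs.
End-to-end = 11100 μs.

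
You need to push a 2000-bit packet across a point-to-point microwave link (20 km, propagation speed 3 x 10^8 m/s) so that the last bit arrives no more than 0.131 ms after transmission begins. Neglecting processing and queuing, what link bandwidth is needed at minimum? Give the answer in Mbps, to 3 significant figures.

31.1 Mbps

Propagation delay = 20000 / 300000000 = 0.0666667 ms.
Transmission budget = 0.131 − 0.0666667 = 0.0643333 ms.
R ≥ L / t_tx = 2000 bits / 6.43333e-05 s = 31.1 Mbps.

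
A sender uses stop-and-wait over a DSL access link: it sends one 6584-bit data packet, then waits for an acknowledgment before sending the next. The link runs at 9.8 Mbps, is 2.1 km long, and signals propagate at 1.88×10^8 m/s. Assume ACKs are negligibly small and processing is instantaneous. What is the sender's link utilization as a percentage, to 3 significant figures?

96.8 %

t_tx = L/R = 6584/9800000 = 0.000671837 s.
t_prop = 2100/188000000 = 1.11702e-05 s; RTT = 2.23404e-05 s.
Cycle = t_tx + RTT = 0.000694177 s.
Utilization = t_tx / cycle = 0.000671837/0.000694177 = 96.8 %.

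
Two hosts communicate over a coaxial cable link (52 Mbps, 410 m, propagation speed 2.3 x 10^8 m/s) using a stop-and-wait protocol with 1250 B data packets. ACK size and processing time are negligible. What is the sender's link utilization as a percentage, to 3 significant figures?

98.2 %

t_tx = L/R = 10000/52000000 = 0.000192308 s.
t_prop = 410/2.3e+08 = 1.78261e-06 s; RTT = 3.56522e-06 s.
Cycle = t_tx + RTT = 0.000195873 s.
Utilization = t_tx / cycle = 0.000192308/0.000195873 = 98.2 %.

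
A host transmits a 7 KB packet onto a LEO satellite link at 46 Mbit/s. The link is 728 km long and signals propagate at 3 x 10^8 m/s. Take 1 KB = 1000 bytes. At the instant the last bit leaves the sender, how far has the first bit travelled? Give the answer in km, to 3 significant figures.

365 km

t_tx = L/R = 56000/46000000 = 0.00121739 s.
Distance = s × t_tx = 300000000 × 0.00121739 = 365 km.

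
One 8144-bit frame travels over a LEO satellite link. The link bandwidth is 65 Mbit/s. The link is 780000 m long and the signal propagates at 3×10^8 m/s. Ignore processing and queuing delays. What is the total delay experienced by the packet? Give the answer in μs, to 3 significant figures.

2730 μs

Transmission delay = L/R = 8144 / 65000000 = 125.292 μs.
Propagation delay = d/s = 780000 m / 300000000 m/s = 2600 μs.
Total = 2730 μs.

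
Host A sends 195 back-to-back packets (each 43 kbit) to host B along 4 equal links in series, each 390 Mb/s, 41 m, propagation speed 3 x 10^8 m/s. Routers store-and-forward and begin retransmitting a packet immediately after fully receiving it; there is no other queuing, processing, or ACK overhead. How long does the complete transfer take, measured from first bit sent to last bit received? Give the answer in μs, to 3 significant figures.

Per-hop transmission t_tx = L/R = 43000/390000000 = 110.256 μs.
Per-hop propagation t_prop = 41/300000000 = 0.136667 μs.
Pipeline fill: first packet needs 4·t_tx to clear all hops; remaining 194 packets each add one t_tx.
Total = (4+195-1)·t_tx + 4·t_prop = 198·110.256 + 4·0.136667 = 21800 μs.

21800 μs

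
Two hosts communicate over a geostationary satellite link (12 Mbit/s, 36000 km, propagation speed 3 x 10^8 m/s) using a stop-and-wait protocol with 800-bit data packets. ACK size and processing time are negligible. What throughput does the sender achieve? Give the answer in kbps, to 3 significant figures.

3.33 kbps

t_tx = L/R = 800/12000000 = 6.66667e-05 s.
t_prop = 36000000/300000000 = 0.12 s; RTT = 0.24 s.
Cycle = t_tx + RTT = 0.240067 s.
Throughput = L / cycle = 800 / 0.240067 = 3.33 kbps.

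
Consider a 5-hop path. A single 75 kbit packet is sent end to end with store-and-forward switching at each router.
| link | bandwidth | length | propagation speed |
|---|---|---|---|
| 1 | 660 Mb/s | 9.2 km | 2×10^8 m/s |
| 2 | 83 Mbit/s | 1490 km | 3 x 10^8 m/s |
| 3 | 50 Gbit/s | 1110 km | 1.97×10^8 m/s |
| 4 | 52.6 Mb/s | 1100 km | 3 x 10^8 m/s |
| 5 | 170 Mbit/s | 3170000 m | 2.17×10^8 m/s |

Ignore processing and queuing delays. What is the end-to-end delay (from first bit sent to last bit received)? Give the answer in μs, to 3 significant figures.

31800 μs

L = 75000 bits.
Transmission delays (L/R per hop): 113.636, 903.614, 1.5, 1425.86, 441.176 μs; sum = 2885.78 μs.
Propagation delays (d/s per hop): 46, 4966.67, 5634.52, 3666.67, 14608.3 μs; sum = 28922.1 μs.
End-to-end = 31800 μs.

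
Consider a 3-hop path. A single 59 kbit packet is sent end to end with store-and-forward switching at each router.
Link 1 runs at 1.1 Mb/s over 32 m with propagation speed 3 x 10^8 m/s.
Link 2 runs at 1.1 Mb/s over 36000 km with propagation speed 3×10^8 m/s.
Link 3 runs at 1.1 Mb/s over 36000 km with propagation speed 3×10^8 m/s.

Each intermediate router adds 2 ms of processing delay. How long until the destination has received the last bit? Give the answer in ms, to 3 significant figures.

405 ms

L = 59000 bits.
Transmission delay per hop = L/R = 59000/1100000 = 53.6364 ms; 3 hops → 160.909 ms.
Propagation delays (d/s per hop): 0.000106667, 120, 120 ms; sum = 240 ms.
Processing at 2 router(s): 2 × 2 ms = 4 ms.
End-to-end = 405 ms.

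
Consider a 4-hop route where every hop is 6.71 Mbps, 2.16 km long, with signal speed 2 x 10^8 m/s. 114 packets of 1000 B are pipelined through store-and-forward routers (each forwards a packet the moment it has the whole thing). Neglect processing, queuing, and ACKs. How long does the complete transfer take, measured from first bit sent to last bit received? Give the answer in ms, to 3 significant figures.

Per-hop transmission t_tx = L/R = 8000/6710000 = 1.19225 ms.
Per-hop propagation t_prop = 2160/200000000 = 0.0108 ms.
Pipeline fill: first packet needs 4·t_tx to clear all hops; remaining 113 packets each add one t_tx.
Total = (4+114-1)·t_tx + 4·t_prop = 117·1.19225 + 4·0.0108 = 140 ms.

140 ms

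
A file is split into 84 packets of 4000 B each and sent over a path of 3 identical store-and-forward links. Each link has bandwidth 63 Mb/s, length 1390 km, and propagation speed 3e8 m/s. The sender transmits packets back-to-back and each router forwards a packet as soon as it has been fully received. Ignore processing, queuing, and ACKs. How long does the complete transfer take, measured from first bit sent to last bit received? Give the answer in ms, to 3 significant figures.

Per-hop transmission t_tx = L/R = 32000/63000000 = 0.507937 ms.
Per-hop propagation t_prop = 1390000/300000000 = 4.63333 ms.
Pipeline fill: first packet needs 3·t_tx to clear all hops; remaining 83 packets each add one t_tx.
Total = (3+84-1)·t_tx + 3·t_prop = 86·0.507937 + 3·4.63333 = 57.6 ms.

57.6 ms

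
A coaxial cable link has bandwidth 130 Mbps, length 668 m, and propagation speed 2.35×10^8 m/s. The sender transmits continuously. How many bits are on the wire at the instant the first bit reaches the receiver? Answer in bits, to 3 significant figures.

Propagation delay = 668 / 235000000 = 2.84255e-06 s.
BDP = R × t_prop = 130000000 × 2.84255e-06 = 369.532 bits.

370 bits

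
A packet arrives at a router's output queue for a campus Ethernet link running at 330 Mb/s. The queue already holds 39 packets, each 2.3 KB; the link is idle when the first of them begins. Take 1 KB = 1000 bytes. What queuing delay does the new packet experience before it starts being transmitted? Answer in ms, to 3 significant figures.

2.17 ms

Each queued packet: L/R = 18400/330000000 = 0.0557576 ms.
39 queued → 2.17455 ms.
Queuing delay = 2.17 ms.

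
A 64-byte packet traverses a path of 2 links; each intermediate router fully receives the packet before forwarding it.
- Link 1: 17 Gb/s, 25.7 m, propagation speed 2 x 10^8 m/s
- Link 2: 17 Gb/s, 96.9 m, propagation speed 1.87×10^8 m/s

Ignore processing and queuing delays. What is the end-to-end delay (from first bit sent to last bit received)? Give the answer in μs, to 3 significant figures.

0.707 μs

L = 64 × 8 = 512 bits.
Transmission delay per hop = L/R = 512/17000000000 = 0.0301176 μs; 2 hops → 0.0602353 μs.
Propagation delays (d/s per hop): 0.1285, 0.518182 μs; sum = 0.646682 μs.
End-to-end = 0.707 μs.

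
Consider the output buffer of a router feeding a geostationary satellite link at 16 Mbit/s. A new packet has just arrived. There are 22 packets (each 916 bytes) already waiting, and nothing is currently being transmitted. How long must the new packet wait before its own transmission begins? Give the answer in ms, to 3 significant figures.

Each queued packet: L/R = 7328/16000000 = 0.458 ms.
22 queued → 10.076 ms.
Queuing delay = 10.1 ms.

10.1 ms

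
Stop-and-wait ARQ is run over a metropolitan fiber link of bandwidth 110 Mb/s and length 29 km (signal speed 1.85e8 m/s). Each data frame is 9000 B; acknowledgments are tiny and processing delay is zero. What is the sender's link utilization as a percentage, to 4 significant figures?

67.61 %

t_tx = L/R = 72000/110000000 = 0.000654545 s.
t_prop = 29000/185000000 = 0.000156757 s; RTT = 0.000313514 s.
Cycle = t_tx + RTT = 0.000968059 s.
Utilization = t_tx / cycle = 0.000654545/0.000968059 = 67.61 %.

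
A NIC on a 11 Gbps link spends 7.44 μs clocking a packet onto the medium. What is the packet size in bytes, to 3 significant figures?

10200 bytes

L = R × t_tx = 11000000000 b/s × 7.44e-06 s = 81840 bits.
In bytes: 81840 / 8 = 10200 bytes.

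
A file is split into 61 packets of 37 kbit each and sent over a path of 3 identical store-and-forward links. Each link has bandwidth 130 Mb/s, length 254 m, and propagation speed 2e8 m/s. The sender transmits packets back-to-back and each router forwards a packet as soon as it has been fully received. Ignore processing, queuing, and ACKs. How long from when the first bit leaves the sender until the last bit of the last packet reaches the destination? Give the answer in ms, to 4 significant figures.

Per-hop transmission t_tx = L/R = 37000/130000000 = 0.284615 ms.
Per-hop propagation t_prop = 254/200000000 = 0.00127 ms.
Pipeline fill: first packet needs 3·t_tx to clear all hops; remaining 60 packets each add one t_tx.
Total = (3+61-1)·t_tx + 3·t_prop = 63·0.284615 + 3·0.00127 = 17.93 ms.

17.93 ms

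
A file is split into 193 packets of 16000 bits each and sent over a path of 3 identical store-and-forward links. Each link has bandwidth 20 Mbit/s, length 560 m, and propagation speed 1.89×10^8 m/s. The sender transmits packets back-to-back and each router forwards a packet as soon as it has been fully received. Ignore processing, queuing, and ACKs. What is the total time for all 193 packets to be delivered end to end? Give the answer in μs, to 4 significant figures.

156000 μs

Per-hop transmission t_tx = L/R = 16000/20000000 = 800 μs.
Per-hop propagation t_prop = 560/189000000 = 2.96296 μs.
Pipeline fill: first packet needs 3·t_tx to clear all hops; remaining 192 packets each add one t_tx.
Total = (3+193-1)·t_tx + 3·t_prop = 195·800 + 3·2.96296 = 156000 μs.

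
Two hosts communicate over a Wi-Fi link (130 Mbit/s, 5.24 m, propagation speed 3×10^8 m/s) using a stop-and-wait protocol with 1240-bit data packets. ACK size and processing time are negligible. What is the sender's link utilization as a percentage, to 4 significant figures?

99.64 %

t_tx = L/R = 1240/130000000 = 9.53846e-06 s.
t_prop = 5.24/300000000 = 1.74667e-08 s; RTT = 3.49333e-08 s.
Cycle = t_tx + RTT = 9.57339e-06 s.
Utilization = t_tx / cycle = 9.53846e-06/9.57339e-06 = 99.64 %.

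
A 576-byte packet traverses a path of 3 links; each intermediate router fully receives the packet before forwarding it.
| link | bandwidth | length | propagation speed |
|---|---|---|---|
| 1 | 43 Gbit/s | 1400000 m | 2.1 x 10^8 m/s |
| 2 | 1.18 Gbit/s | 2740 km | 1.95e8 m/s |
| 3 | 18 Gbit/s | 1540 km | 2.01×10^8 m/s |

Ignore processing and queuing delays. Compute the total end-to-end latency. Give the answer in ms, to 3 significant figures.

L = 576 × 8 = 4608 bits.
Transmission delays (L/R per hop): 0.000107163, 0.00390508, 0.000256 ms; sum = 0.00426825 ms.
Propagation delays (d/s per hop): 6.66667, 14.0513, 7.66169 ms; sum = 28.3796 ms.
End-to-end = 28.4 ms.

28.4 ms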